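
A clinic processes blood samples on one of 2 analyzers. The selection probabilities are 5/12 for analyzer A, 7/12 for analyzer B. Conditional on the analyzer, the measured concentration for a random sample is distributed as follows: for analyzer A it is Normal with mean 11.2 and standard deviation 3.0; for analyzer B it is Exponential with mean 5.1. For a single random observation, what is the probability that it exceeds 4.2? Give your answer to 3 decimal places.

0.669

Conditional on each analyzer, P(X > 4.2): A: 0.990185; B: 0.43888.
By total probability, P(X > 4.2) = 0.416667·0.990185 + 0.583333·0.43888 = 0.66859.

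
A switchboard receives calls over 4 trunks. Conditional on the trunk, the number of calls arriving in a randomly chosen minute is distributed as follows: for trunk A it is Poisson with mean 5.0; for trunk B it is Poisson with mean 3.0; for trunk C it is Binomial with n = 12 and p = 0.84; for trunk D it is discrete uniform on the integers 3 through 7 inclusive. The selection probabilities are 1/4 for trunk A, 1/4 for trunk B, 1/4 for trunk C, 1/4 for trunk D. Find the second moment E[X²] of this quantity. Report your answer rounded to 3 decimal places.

For each component E[X²] = Var + (mean)², giving A: 30; B: 12; C: 103.219; D: 27.
Overall E[X²] = 0.25·30 + 0.25·12 + 0.25·103.219 + 0.25·27 = 43.0548.

43.055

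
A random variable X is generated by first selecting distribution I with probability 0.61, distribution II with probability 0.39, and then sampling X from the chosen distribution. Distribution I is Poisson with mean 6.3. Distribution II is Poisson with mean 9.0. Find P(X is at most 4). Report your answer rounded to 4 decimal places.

0.1720

Conditional on each component, P(X ≤ 4): I: 0.246904; II: 0.0549636.
By total probability, P(X ≤ 4) = 0.61·0.246904 + 0.39·0.0549636 = 0.172047.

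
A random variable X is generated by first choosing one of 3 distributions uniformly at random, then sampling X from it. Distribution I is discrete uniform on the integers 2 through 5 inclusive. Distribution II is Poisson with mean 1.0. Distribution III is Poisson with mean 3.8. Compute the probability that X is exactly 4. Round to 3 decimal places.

0.153

Conditional on each component, P(X = 4): I: 0.25; II: 0.0153283; III: 0.194359.
By total probability, P(X = 4) = 0.333333·0.25 + 0.333333·0.0153283 + 0.333333·0.194359 = 0.153229.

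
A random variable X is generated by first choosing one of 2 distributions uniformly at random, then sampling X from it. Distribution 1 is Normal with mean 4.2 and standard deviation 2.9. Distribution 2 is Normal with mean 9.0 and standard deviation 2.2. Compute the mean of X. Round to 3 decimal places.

Component means — 1: 4.2; 2: 9.
E[X] = 0.5·4.2 + 0.5·9 = 6.6.

6.600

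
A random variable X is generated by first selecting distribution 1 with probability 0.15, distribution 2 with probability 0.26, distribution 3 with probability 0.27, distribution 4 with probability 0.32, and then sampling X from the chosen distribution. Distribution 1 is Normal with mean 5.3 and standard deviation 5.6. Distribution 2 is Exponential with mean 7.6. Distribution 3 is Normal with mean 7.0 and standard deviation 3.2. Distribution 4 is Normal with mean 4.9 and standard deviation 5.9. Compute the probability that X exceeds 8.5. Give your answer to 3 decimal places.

Conditional on each component, P(X > 8.5): 1: 0.283855; 2: 0.326795; 3: 0.319624; 4: 0.270875.
By total probability, P(X > 8.5) = 0.15·0.283855 + 0.26·0.326795 + 0.27·0.319624 + 0.32·0.270875 = 0.300523.

0.301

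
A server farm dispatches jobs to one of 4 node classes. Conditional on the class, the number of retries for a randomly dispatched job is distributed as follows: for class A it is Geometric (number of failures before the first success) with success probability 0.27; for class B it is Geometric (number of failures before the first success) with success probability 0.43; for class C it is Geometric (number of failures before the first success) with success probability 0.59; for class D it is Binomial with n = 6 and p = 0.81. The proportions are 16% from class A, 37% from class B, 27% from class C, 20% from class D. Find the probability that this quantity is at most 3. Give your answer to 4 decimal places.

0.7253

Conditional on each class, P(X ≤ 3): A: 0.716018; B: 0.89444; C: 0.971742; D: 0.086979.
By total probability, P(X ≤ 3) = 0.16·0.716018 + 0.37·0.89444 + 0.27·0.971742 + 0.2·0.086979 = 0.725272.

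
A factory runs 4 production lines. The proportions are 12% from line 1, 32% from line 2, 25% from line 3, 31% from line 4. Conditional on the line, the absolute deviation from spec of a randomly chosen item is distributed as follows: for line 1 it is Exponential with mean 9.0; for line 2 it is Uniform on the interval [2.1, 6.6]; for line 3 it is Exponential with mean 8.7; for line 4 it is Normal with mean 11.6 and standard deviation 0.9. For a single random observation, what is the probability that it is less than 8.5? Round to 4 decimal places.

0.5493

Conditional on each line, P(X < 8.5): 1: 0.611104; 2: 1; 3: 0.623566; 4: 0.000286117.
By total probability, P(X < 8.5) = 0.12·0.611104 + 0.32·1 + 0.25·0.623566 + 0.31·0.000286117 = 0.549313.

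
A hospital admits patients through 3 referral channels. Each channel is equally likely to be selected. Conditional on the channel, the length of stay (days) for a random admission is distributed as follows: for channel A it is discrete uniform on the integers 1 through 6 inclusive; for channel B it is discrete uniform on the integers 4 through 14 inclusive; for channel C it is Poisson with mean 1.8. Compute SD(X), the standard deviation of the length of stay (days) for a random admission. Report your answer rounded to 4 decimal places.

3.7878

Per component, A: μ=3.5, E[X²]=15.1667; B: μ=9, E[X²]=91; C: μ=1.8, E[X²]=5.04.
E[X] = 0.333333·3.5 + 0.333333·9 + 0.333333·1.8 = 4.76667.
E[X²] = 0.333333·15.1667 + 0.333333·91 + 0.333333·5.04 = 37.0689.
Var(X) = E[X²] − (E[X])² = 37.0689 − 22.7211 = 14.3478.
SD(X) = √14.3478 = 3.78785.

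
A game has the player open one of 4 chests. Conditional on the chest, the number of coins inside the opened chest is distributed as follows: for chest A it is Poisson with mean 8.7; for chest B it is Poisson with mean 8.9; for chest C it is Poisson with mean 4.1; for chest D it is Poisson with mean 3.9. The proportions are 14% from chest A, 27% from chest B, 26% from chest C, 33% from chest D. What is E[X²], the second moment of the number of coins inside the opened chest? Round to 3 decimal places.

47.347

For each component E[X²] = Var + (mean)², giving A: 84.39; B: 88.11; C: 20.91; D: 19.11.
Overall E[X²] = 0.14·84.39 + 0.27·88.11 + 0.26·20.91 + 0.33·19.11 = 47.3472.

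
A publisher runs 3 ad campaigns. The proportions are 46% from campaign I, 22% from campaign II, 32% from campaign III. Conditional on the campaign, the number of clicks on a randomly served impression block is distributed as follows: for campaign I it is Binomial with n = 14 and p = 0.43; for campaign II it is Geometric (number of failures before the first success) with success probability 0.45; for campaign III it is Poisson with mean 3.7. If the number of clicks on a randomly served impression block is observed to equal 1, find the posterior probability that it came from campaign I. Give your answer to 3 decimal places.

Likelihoods P(X=1 | ·): I: 0.00403617; II: 0.2475; III: 0.091477.
Posterior ∝ prior × likelihood. Numerator for I: 0.46·0.00403617 = 0.00185664.
Normalizing constant: 0.46·0.00403617 + 0.22·0.2475 + 0.32·0.091477 = 0.0855793.
P(I | observation) = 0.00185664 / 0.0855793 = 0.021695.

0.022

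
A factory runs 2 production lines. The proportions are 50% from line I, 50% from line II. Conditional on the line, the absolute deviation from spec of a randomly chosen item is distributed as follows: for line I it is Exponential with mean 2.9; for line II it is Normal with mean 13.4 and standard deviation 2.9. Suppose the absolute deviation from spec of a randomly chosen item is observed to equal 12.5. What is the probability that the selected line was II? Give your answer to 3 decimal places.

Likelihoods f(12.5 | ·): I: 0.00463066; II: 0.131099.
Posterior ∝ prior × likelihood. Numerator for II: 0.5·0.131099 = 0.0655493.
Normalizing constant: 0.5·0.00463066 + 0.5·0.131099 = 0.0678646.
P(II | observation) = 0.0655493 / 0.0678646 = 0.965883.

0.966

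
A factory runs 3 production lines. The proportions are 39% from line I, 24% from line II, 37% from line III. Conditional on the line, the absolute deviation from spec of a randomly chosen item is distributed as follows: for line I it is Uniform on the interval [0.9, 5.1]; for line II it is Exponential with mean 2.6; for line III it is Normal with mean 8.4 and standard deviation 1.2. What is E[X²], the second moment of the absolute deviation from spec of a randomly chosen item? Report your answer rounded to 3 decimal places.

For each component E[X²] = Var + (mean)², giving I: 10.47; II: 13.52; III: 72.
Overall E[X²] = 0.39·10.47 + 0.24·13.52 + 0.37·72 = 33.9681.

33.968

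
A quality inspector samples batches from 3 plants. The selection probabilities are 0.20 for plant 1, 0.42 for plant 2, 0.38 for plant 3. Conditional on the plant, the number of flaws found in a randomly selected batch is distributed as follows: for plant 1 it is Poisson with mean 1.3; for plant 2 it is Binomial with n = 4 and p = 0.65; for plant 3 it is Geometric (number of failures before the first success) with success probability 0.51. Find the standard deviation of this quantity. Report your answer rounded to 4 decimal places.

1.3920

Per component, 1: μ=1.3, E[X²]=2.99; 2: μ=2.6, E[X²]=7.67; 3: μ=0.960784, E[X²]=2.807.
E[X] = 0.2·1.3 + 0.42·2.6 + 0.38·0.960784 = 1.7171.
E[X²] = 0.2·2.99 + 0.42·7.67 + 0.38·2.807 = 4.88606.
Var(X) = E[X²] − (E[X])² = 4.88606 − 2.94843 = 1.93763.
SD(X) = √1.93763 = 1.39199.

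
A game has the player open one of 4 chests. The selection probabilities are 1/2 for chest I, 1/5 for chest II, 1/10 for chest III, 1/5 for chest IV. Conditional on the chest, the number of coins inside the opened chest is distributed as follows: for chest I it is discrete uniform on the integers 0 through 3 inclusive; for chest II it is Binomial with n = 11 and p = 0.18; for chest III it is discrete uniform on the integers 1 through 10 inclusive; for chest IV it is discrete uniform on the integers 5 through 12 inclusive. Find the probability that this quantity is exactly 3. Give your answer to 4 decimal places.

Conditional on each chest, P(X = 3): I: 0.25; II: 0.196704; III: 0.1; IV: 0.
By total probability, P(X = 3) = 0.5·0.25 + 0.2·0.196704 + 0.1·0.1 + 0.2·0 = 0.174341.

0.1743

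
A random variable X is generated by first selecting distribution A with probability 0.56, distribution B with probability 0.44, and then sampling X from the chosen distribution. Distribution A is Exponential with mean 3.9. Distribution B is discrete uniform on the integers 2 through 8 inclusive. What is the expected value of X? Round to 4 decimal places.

4.3840

Component means — A: 3.9; B: 5.
E[X] = 0.56·3.9 + 0.44·5 = 4.384.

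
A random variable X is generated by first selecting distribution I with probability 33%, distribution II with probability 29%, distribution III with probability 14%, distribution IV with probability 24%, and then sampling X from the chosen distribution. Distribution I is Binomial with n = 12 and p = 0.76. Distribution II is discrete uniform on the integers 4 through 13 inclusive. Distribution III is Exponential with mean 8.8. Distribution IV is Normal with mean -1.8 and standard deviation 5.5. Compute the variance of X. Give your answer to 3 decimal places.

Per component, I: μ=9.12, E[X²]=85.3632; II: μ=8.5, E[X²]=80.5; III: μ=8.8, E[X²]=154.88; IV: μ=-1.8, E[X²]=33.49.
E[X] = 0.33·9.12 + 0.29·8.5 + 0.14·8.8 + 0.24·-1.8 = 6.2746.
E[X²] = 0.33·85.3632 + 0.29·80.5 + 0.14·154.88 + 0.24·33.49 = 81.2357.
Var(X) = E[X²] − (E[X])² = 81.2357 − 39.3706 = 41.8651.

41.865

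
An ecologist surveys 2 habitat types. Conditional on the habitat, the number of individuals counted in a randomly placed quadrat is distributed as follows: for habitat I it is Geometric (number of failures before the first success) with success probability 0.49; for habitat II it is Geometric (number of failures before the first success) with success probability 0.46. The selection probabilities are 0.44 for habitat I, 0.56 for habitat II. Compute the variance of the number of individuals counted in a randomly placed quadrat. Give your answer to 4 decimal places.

2.3681

Per component, I: μ=1.04082, E[X²]=3.20741; II: μ=1.17391, E[X²]=3.93006.
E[X] = 0.44·1.04082 + 0.56·1.17391 = 1.11535.
E[X²] = 0.44·3.20741 + 0.56·3.93006 = 3.61209.
Var(X) = E[X²] − (E[X])² = 3.61209 − 1.24401 = 2.36809.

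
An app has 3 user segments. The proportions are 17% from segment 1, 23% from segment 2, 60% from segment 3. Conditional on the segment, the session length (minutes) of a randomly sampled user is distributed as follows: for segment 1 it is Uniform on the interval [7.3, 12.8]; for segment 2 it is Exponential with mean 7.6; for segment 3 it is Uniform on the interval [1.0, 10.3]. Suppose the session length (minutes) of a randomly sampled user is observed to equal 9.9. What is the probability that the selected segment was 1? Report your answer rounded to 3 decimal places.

0.298

Likelihoods f(9.9 | ·): 1: 0.181818; 2: 0.0357652; 3: 0.107527.
Posterior ∝ prior × likelihood. Numerator for 1: 0.17·0.181818 = 0.0309091.
Normalizing constant: 0.17·0.181818 + 0.23·0.0357652 + 0.6·0.107527 = 0.103651.
P(1 | observation) = 0.0309091 / 0.103651 = 0.298203.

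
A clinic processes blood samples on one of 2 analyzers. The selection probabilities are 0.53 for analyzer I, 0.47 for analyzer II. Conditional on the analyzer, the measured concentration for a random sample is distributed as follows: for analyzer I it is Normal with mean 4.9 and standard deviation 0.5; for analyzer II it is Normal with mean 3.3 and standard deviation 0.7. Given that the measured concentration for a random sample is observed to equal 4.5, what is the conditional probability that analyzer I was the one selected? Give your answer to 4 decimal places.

Likelihoods f(4.5 | ·): I: 0.579383; II: 0.131119.
Posterior ∝ prior × likelihood. Numerator for I: 0.53·0.579383 = 0.307073.
Normalizing constant: 0.53·0.579383 + 0.47·0.131119 = 0.368699.
P(I | observation) = 0.307073 / 0.368699 = 0.832856.

0.8329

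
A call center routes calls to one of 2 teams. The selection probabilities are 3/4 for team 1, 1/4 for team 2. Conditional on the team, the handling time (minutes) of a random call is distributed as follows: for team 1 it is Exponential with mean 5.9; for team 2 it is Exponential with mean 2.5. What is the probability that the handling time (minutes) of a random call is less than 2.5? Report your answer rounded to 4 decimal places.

Conditional on each team, P(X < 2.5): 1: 0.345399; 2: 0.632121.
By total probability, P(X < 2.5) = 0.75·0.345399 + 0.25·0.632121 = 0.417079.

0.4171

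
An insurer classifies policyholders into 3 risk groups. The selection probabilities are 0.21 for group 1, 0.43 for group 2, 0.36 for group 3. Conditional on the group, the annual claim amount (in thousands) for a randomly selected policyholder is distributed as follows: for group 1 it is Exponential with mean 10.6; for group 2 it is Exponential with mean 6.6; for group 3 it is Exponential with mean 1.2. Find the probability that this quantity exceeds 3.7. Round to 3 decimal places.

Conditional on each group, P(X > 3.7): 1: 0.705353; 2: 0.570863; 3: 0.0458063.
By total probability, P(X > 3.7) = 0.21·0.705353 + 0.43·0.570863 + 0.36·0.0458063 = 0.410086.

0.410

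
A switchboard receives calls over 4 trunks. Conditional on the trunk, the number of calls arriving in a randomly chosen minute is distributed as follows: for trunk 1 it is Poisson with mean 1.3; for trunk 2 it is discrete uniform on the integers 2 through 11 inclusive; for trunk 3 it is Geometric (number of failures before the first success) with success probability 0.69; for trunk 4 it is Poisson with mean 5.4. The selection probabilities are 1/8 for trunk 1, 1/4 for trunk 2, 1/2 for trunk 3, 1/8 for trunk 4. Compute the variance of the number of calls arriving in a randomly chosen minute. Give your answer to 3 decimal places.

Per component, 1: μ=1.3, E[X²]=2.99; 2: μ=6.5, E[X²]=50.5; 3: μ=0.449275, E[X²]=0.852972; 4: μ=5.4, E[X²]=34.56.
E[X] = 0.125·1.3 + 0.25·6.5 + 0.5·0.449275 + 0.125·5.4 = 2.68714.
E[X²] = 0.125·2.99 + 0.25·50.5 + 0.5·0.852972 + 0.125·34.56 = 17.7452.
Var(X) = E[X²] − (E[X])² = 17.7452 − 7.22071 = 10.5245.

10.525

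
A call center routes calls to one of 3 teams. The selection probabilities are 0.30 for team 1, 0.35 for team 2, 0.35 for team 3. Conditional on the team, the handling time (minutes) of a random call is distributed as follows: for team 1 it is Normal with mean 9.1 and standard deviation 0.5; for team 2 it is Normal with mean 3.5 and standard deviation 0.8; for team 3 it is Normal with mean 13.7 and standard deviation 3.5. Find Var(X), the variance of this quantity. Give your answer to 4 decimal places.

Per component, 1: μ=9.1, E[X²]=83.06; 2: μ=3.5, E[X²]=12.89; 3: μ=13.7, E[X²]=199.94.
E[X] = 0.3·9.1 + 0.35·3.5 + 0.35·13.7 = 8.75.
E[X²] = 0.3·83.06 + 0.35·12.89 + 0.35·199.94 = 99.4085.
Var(X) = E[X²] − (E[X])² = 99.4085 − 76.5625 = 22.846.

22.8460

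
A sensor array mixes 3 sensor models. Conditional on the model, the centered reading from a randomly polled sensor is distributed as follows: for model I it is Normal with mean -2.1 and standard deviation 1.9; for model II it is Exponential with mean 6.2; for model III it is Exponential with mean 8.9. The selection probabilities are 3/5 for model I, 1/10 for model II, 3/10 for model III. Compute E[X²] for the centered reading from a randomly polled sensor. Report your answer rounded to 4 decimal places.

For each component E[X²] = Var + (mean)², giving I: 8.02; II: 76.88; III: 158.42.
Overall E[X²] = 0.6·8.02 + 0.1·76.88 + 0.3·158.42 = 60.026.

60.0260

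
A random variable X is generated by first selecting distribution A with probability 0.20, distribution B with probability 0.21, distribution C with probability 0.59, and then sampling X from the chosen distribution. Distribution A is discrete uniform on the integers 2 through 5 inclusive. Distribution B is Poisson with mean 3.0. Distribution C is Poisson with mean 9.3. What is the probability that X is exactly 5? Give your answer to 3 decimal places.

Conditional on each component, P(X = 5): A: 0.25; B: 0.100819; C: 0.0530023.
By total probability, P(X = 5) = 0.2·0.25 + 0.21·0.100819 + 0.59·0.0530023 = 0.102443.

0.102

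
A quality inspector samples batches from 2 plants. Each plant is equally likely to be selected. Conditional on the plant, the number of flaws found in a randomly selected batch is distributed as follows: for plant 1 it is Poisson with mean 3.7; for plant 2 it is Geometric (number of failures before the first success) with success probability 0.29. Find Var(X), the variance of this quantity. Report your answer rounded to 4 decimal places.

Per component, 1: μ=3.7, E[X²]=17.39; 2: μ=2.44828, E[X²]=14.4364.
E[X] = 0.5·3.7 + 0.5·2.44828 = 3.07414.
E[X²] = 0.5·17.39 + 0.5·14.4364 = 15.9132.
Var(X) = E[X²] − (E[X])² = 15.9132 − 9.45032 = 6.46287.

6.4629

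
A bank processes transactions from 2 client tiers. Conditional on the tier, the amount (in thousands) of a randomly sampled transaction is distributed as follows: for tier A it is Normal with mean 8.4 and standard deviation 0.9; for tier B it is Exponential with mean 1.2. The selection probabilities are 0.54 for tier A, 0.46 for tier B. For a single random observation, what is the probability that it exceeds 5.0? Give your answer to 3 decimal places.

Conditional on each tier, P(X > 5.0): A: 0.999921; B: 0.0155039.
By total probability, P(X > 5.0) = 0.54·0.999921 + 0.46·0.0155039 = 0.547089.

0.547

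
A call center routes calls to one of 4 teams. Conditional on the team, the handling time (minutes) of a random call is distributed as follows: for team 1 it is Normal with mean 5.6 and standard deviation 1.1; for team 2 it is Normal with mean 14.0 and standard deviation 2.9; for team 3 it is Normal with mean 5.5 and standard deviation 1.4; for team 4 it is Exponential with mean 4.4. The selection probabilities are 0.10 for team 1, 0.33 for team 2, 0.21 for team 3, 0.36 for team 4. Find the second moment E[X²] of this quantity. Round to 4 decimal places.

91.4156

For each component E[X²] = Var + (mean)², giving 1: 32.57; 2: 204.41; 3: 32.21; 4: 38.72.
Overall E[X²] = 0.1·32.57 + 0.33·204.41 + 0.21·32.21 + 0.36·38.72 = 91.4156.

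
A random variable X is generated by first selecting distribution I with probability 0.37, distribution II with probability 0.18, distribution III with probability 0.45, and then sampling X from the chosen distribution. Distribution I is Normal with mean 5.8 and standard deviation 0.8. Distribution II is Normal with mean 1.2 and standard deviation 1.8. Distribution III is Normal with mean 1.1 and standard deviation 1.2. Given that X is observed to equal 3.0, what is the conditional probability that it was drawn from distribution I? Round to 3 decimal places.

0.006

Likelihoods f(3.0 | ·): I: 0.00109085; II: 0.134428; III: 0.0949189.
Posterior ∝ prior × likelihood. Numerator for I: 0.37·0.00109085 = 0.000403616.
Normalizing constant: 0.37·0.00109085 + 0.18·0.134428 + 0.45·0.0949189 = 0.0673142.
P(I | observation) = 0.000403616 / 0.0673142 = 0.005996.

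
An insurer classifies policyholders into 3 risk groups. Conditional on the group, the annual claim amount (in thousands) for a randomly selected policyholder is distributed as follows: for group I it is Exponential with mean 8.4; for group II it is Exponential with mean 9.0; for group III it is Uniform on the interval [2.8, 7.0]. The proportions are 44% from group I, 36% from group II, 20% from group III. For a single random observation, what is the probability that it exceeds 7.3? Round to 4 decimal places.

Conditional on each group, P(X > 7.3): I: 0.419351; II: 0.444364; III: 0.
By total probability, P(X > 7.3) = 0.44·0.419351 + 0.36·0.444364 + 0.2·0 = 0.344485.

0.3445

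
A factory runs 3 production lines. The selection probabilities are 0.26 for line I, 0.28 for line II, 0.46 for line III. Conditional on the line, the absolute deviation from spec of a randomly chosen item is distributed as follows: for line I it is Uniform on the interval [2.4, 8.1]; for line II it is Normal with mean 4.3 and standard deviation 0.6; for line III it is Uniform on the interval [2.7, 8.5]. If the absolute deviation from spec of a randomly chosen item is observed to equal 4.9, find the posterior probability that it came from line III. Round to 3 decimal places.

0.333

Likelihoods f(4.9 | ·): I: 0.175439; II: 0.403285; III: 0.172414.
Posterior ∝ prior × likelihood. Numerator for III: 0.46·0.172414 = 0.0793103.
Normalizing constant: 0.26·0.175439 + 0.28·0.403285 + 0.46·0.172414 = 0.237844.
P(III | observation) = 0.0793103 / 0.237844 = 0.333455.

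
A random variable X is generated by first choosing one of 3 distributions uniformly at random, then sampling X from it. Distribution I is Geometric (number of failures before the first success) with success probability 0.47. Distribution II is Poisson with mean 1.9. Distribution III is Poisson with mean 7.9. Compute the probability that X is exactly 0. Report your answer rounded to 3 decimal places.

0.207

Conditional on each component, P(X = 0): I: 0.47; II: 0.149569; III: 0.000370744.
By total probability, P(X = 0) = 0.333333·0.47 + 0.333333·0.149569 + 0.333333·0.000370744 = 0.206646.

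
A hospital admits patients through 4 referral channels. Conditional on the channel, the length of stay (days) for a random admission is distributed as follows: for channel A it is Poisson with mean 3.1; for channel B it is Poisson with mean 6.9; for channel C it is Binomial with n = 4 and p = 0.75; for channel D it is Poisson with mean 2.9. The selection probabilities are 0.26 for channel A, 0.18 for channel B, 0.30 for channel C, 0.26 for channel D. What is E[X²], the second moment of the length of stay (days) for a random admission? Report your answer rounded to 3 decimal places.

For each component E[X²] = Var + (mean)², giving A: 12.71; B: 54.51; C: 9.75; D: 11.31.
Overall E[X²] = 0.26·12.71 + 0.18·54.51 + 0.3·9.75 + 0.26·11.31 = 18.982.

18.982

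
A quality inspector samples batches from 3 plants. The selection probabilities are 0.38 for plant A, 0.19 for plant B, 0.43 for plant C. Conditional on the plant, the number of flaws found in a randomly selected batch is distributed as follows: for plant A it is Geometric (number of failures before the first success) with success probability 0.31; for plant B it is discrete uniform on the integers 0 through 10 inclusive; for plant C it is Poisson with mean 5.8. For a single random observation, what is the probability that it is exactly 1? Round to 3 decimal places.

Conditional on each plant, P(X = 1): A: 0.2139; B: 0.0909091; C: 0.0175598.
By total probability, P(X = 1) = 0.38·0.2139 + 0.19·0.0909091 + 0.43·0.0175598 = 0.106105.

0.106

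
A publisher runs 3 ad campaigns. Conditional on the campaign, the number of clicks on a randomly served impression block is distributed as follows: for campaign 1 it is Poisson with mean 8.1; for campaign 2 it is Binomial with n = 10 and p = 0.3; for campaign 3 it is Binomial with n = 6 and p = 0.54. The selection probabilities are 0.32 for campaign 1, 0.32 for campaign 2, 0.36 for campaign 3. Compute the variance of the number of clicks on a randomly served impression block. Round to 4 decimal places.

9.1916

Per component, 1: μ=8.1, E[X²]=73.71; 2: μ=3, E[X²]=11.1; 3: μ=3.24, E[X²]=11.988.
E[X] = 0.32·8.1 + 0.32·3 + 0.36·3.24 = 4.7184.
E[X²] = 0.32·73.71 + 0.32·11.1 + 0.36·11.988 = 31.4549.
Var(X) = E[X²] − (E[X])² = 31.4549 − 22.2633 = 9.19158.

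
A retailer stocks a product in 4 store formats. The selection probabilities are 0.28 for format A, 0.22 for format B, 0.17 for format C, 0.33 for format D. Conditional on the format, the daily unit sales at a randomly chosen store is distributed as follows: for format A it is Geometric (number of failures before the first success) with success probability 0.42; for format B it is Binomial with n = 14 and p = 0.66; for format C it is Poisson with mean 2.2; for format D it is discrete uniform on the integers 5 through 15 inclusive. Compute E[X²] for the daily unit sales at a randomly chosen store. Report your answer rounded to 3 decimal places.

58.426

For each component E[X²] = Var + (mean)², giving A: 5.19501; B: 88.5192; C: 7.04; D: 110.
Overall E[X²] = 0.28·5.19501 + 0.22·88.5192 + 0.17·7.04 + 0.33·110 = 58.4256.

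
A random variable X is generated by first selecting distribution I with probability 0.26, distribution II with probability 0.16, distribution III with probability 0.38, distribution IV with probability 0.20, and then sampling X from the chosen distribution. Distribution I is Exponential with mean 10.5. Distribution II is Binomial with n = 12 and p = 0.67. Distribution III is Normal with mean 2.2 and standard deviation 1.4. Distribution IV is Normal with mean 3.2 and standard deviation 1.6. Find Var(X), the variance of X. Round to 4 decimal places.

43.0747

Per component, I: μ=10.5, E[X²]=220.5; II: μ=8.04, E[X²]=67.2948; III: μ=2.2, E[X²]=6.8; IV: μ=3.2, E[X²]=12.8.
E[X] = 0.26·10.5 + 0.16·8.04 + 0.38·2.2 + 0.2·3.2 = 5.4924.
E[X²] = 0.26·220.5 + 0.16·67.2948 + 0.38·6.8 + 0.2·12.8 = 73.2412.
Var(X) = E[X²] − (E[X])² = 73.2412 − 30.1665 = 43.0747.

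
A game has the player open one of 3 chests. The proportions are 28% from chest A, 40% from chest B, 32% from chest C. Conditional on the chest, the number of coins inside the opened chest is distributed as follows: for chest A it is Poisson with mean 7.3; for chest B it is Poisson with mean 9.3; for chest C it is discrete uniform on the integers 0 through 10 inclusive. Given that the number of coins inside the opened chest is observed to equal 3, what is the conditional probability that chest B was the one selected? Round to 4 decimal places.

0.1060

Likelihoods P(X=3 | ·): A: 0.0437993; B: 0.0122563; C: 0.0909091.
Posterior ∝ prior × likelihood. Numerator for B: 0.4·0.0122563 = 0.00490251.
Normalizing constant: 0.28·0.0437993 + 0.4·0.0122563 + 0.32·0.0909091 = 0.0462572.
P(B | observation) = 0.00490251 / 0.0462572 = 0.105984.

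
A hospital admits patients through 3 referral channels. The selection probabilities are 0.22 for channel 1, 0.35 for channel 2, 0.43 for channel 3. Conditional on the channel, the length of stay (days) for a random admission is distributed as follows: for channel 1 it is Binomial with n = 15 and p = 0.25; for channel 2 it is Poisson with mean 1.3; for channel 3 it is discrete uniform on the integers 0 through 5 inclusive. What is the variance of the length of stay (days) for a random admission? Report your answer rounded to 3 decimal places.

3.155

Per component, 1: μ=3.75, E[X²]=16.875; 2: μ=1.3, E[X²]=2.99; 3: μ=2.5, E[X²]=9.16667.
E[X] = 0.22·3.75 + 0.35·1.3 + 0.43·2.5 = 2.355.
E[X²] = 0.22·16.875 + 0.35·2.99 + 0.43·9.16667 = 8.70067.
Var(X) = E[X²] − (E[X])² = 8.70067 − 5.54603 = 3.15464.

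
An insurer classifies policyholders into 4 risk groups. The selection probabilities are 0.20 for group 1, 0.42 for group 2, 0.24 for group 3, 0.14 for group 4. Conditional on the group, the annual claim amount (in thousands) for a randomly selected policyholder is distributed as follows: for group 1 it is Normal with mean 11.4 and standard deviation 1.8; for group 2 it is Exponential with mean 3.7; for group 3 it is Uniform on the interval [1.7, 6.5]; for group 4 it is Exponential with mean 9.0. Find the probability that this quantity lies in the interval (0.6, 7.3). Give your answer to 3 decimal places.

0.610

Conditional on each group, P(0.6 < X < 7.3): 1: 0.0113699; 2: 0.71126; 3: 1; 4: 0.491143.
By total probability, P(0.6 < X < 7.3) = 0.2·0.0113699 + 0.42·0.71126 + 0.24·1 + 0.14·0.491143 = 0.609763.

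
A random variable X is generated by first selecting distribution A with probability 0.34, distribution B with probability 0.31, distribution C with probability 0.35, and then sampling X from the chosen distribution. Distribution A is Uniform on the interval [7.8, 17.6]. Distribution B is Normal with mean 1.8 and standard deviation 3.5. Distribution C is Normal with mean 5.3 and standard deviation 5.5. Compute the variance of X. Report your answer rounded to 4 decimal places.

Per component, A: μ=12.7, E[X²]=169.293; B: μ=1.8, E[X²]=15.49; C: μ=5.3, E[X²]=58.34.
E[X] = 0.34·12.7 + 0.31·1.8 + 0.35·5.3 = 6.731.
E[X²] = 0.34·169.293 + 0.31·15.49 + 0.35·58.34 = 82.7806.
Var(X) = E[X²] − (E[X])² = 82.7806 − 45.3064 = 37.4743.

37.4743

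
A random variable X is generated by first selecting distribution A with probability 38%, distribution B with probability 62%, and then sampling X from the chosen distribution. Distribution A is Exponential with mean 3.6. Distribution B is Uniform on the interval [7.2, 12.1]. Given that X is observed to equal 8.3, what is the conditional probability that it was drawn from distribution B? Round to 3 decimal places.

Likelihoods f(8.3 | ·): A: 0.0276954; B: 0.204082.
Posterior ∝ prior × likelihood. Numerator for B: 0.62·0.204082 = 0.126531.
Normalizing constant: 0.38·0.0276954 + 0.62·0.204082 = 0.137055.
P(B | observation) = 0.126531 / 0.137055 = 0.923211.

0.923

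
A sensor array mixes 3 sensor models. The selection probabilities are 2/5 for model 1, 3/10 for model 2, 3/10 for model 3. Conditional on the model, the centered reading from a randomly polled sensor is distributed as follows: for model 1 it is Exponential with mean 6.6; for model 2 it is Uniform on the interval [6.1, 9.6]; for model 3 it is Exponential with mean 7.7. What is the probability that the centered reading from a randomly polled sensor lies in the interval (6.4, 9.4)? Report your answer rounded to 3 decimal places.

0.355

Conditional on each model, P(6.4 < X < 9.4): 1: 0.138507; 2: 0.857143; 3: 0.14054.
By total probability, P(6.4 < X < 9.4) = 0.4·0.138507 + 0.3·0.857143 + 0.3·0.14054 = 0.354708.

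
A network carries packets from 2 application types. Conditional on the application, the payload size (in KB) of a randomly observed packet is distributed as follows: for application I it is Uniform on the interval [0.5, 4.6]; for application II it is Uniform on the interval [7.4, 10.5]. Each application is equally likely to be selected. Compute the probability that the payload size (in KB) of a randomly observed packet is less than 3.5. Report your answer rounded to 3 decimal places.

0.366

Conditional on each application, P(X < 3.5): I: 0.731707; II: 0.
By total probability, P(X < 3.5) = 0.5·0.731707 + 0.5·0 = 0.365854.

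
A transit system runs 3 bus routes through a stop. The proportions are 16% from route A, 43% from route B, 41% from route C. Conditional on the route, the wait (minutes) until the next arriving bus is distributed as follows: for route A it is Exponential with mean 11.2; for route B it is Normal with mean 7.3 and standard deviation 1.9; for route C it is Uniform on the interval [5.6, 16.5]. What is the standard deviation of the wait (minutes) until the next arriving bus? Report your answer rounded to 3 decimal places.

5.405

Per component, A: μ=11.2, E[X²]=250.88; B: μ=7.3, E[X²]=56.9; C: μ=11.05, E[X²]=132.003.
E[X] = 0.16·11.2 + 0.43·7.3 + 0.41·11.05 = 9.4615.
E[X²] = 0.16·250.88 + 0.43·56.9 + 0.41·132.003 = 118.729.
Var(X) = E[X²] − (E[X])² = 118.729 − 89.52 = 29.2092.
SD(X) = √29.2092 = 5.40455.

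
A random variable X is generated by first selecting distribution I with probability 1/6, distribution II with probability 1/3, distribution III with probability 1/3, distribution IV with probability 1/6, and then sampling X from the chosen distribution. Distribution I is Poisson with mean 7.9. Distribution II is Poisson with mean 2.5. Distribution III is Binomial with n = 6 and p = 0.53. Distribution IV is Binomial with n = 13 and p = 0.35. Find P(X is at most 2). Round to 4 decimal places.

0.2991

Conditional on each component, P(X ≤ 2): I: 0.0148687; II: 0.543813; III: 0.289316; IV: 0.113191.
By total probability, P(X ≤ 2) = 0.166667·0.0148687 + 0.333333·0.543813 + 0.333333·0.289316 + 0.166667·0.113191 = 0.299053.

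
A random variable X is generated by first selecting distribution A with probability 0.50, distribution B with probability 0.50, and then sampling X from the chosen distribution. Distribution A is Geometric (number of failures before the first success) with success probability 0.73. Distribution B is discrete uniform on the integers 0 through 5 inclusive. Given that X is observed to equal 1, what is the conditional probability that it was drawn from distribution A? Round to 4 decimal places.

Likelihoods P(X=1 | ·): A: 0.1971; B: 0.166667.
Posterior ∝ prior × likelihood. Numerator for A: 0.5·0.1971 = 0.09855.
Normalizing constant: 0.5·0.1971 + 0.5·0.166667 = 0.181883.
P(A | observation) = 0.09855 / 0.181883 = 0.541831.

0.5418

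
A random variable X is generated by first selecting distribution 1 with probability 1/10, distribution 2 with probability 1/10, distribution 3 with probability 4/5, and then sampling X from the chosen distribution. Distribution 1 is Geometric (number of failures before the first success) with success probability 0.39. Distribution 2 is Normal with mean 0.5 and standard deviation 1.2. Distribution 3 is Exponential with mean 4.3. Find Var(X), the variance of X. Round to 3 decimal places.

17.102

Per component, 1: μ=1.5641, E[X²]=6.45694; 2: μ=0.5, E[X²]=1.69; 3: μ=4.3, E[X²]=36.98.
E[X] = 0.1·1.5641 + 0.1·0.5 + 0.8·4.3 = 3.64641.
E[X²] = 0.1·6.45694 + 0.1·1.69 + 0.8·36.98 = 30.3987.
Var(X) = E[X²] − (E[X])² = 30.3987 − 13.2963 = 17.1024.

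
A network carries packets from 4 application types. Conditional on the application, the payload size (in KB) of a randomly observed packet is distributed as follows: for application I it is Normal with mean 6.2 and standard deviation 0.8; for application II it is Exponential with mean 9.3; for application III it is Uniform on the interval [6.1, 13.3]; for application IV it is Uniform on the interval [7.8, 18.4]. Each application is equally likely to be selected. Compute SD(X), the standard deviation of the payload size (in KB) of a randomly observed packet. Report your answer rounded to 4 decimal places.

Per component, I: μ=6.2, E[X²]=39.08; II: μ=9.3, E[X²]=172.98; III: μ=9.7, E[X²]=98.41; IV: μ=13.1, E[X²]=180.973.
E[X] = 0.25·6.2 + 0.25·9.3 + 0.25·9.7 + 0.25·13.1 = 9.575.
E[X²] = 0.25·39.08 + 0.25·172.98 + 0.25·98.41 + 0.25·180.973 = 122.861.
Var(X) = E[X²] − (E[X])² = 122.861 − 91.6806 = 31.1802.
SD(X) = √31.1802 = 5.58392.

5.5839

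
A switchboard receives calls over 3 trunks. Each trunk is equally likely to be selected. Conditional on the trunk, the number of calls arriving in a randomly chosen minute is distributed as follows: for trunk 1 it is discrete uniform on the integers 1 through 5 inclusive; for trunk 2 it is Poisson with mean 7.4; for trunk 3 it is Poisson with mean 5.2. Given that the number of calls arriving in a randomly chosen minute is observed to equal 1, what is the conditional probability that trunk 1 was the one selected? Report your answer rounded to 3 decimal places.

Likelihoods P(X=1 | ·): 1: 0.2; 2: 0.00452327; 3: 0.0286861.
Posterior ∝ prior × likelihood. Numerator for 1: 0.333333·0.2 = 0.0666667.
Normalizing constant: 0.333333·0.2 + 0.333333·0.00452327 + 0.333333·0.0286861 = 0.0777365.
P(1 | observation) = 0.0666667 / 0.0777365 = 0.857598.

0.858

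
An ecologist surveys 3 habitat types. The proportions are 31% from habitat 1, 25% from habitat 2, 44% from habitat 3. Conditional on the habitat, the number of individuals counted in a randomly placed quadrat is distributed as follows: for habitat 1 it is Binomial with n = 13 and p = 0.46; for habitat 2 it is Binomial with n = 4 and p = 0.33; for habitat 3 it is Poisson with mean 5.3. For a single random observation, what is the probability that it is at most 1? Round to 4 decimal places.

Conditional on each habitat, P(X ≤ 1): 1: 0.00400842; 2: 0.598518; 3: 0.031447.
By total probability, P(X ≤ 1) = 0.31·0.00400842 + 0.25·0.598518 + 0.44·0.031447 = 0.164709.

0.1647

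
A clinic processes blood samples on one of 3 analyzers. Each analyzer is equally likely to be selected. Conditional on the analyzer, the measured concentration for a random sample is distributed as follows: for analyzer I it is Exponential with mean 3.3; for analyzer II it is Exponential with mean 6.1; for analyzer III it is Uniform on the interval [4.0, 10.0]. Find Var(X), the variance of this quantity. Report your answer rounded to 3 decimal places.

19.516

Per component, I: μ=3.3, E[X²]=21.78; II: μ=6.1, E[X²]=74.42; III: μ=7, E[X²]=52.
E[X] = 0.333333·3.3 + 0.333333·6.1 + 0.333333·7 = 5.46667.
E[X²] = 0.333333·21.78 + 0.333333·74.42 + 0.333333·52 = 49.4.
Var(X) = E[X²] − (E[X])² = 49.4 − 29.8844 = 19.5156.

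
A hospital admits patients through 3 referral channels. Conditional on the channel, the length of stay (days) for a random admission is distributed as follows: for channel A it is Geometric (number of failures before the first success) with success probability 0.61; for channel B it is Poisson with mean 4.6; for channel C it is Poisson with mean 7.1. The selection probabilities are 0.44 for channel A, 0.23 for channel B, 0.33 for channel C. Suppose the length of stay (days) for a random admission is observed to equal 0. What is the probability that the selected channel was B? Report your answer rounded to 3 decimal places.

0.009

Likelihoods P(X=0 | ·): A: 0.61; B: 0.0100518; C: 0.000825105.
Posterior ∝ prior × likelihood. Numerator for B: 0.23·0.0100518 = 0.00231192.
Normalizing constant: 0.44·0.61 + 0.23·0.0100518 + 0.33·0.000825105 = 0.270984.
P(B | observation) = 0.00231192 / 0.270984 = 0.00853158.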